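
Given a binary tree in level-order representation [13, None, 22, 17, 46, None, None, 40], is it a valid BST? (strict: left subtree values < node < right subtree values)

Level-order array: [13, None, 22, 17, 46, None, None, 40]
Validate using subtree bounds (lo, hi): at each node, require lo < value < hi,
then recurse left with hi=value and right with lo=value.
Preorder trace (stopping at first violation):
  at node 13 with bounds (-inf, +inf): OK
  at node 22 with bounds (13, +inf): OK
  at node 17 with bounds (13, 22): OK
  at node 46 with bounds (22, +inf): OK
  at node 40 with bounds (22, 46): OK
No violation found at any node.
Result: Valid BST


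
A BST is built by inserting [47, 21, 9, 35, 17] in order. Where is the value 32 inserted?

Starting tree (level order): [47, 21, None, 9, 35, None, 17]
Insertion path: 47 -> 21 -> 35
Result: insert 32 as left child of 35
Final tree (level order): [47, 21, None, 9, 35, None, 17, 32]


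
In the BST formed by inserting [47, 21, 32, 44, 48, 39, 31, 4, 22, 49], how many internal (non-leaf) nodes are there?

Tree built from: [47, 21, 32, 44, 48, 39, 31, 4, 22, 49]
Tree (level-order array): [47, 21, 48, 4, 32, None, 49, None, None, 31, 44, None, None, 22, None, 39]
Rule: An internal node has at least one child.
Per-node child counts:
  node 47: 2 child(ren)
  node 21: 2 child(ren)
  node 4: 0 child(ren)
  node 32: 2 child(ren)
  node 31: 1 child(ren)
  node 22: 0 child(ren)
  node 44: 1 child(ren)
  node 39: 0 child(ren)
  node 48: 1 child(ren)
  node 49: 0 child(ren)
Matching nodes: [47, 21, 32, 31, 44, 48]
Count of internal (non-leaf) nodes: 6


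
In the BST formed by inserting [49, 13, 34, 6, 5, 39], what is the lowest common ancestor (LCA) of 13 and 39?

Tree insertion order: [49, 13, 34, 6, 5, 39]
Tree (level-order array): [49, 13, None, 6, 34, 5, None, None, 39]
In a BST, the LCA of p=13, q=39 is the first node v on the
root-to-leaf path with p <= v <= q (go left if both < v, right if both > v).
Walk from root:
  at 49: both 13 and 39 < 49, go left
  at 13: 13 <= 13 <= 39, this is the LCA
LCA = 13


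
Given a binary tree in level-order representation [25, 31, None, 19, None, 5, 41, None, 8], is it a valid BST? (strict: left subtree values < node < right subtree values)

Level-order array: [25, 31, None, 19, None, 5, 41, None, 8]
Validate using subtree bounds (lo, hi): at each node, require lo < value < hi,
then recurse left with hi=value and right with lo=value.
Preorder trace (stopping at first violation):
  at node 25 with bounds (-inf, +inf): OK
  at node 31 with bounds (-inf, 25): VIOLATION
Node 31 violates its bound: not (-inf < 31 < 25).
Result: Not a valid BST


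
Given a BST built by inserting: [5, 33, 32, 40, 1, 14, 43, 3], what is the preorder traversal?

Tree insertion order: [5, 33, 32, 40, 1, 14, 43, 3]
Tree (level-order array): [5, 1, 33, None, 3, 32, 40, None, None, 14, None, None, 43]
Preorder traversal: [5, 1, 3, 33, 32, 14, 40, 43]


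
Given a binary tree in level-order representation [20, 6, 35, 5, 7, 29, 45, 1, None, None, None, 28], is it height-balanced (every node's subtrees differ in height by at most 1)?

Tree (level-order array): [20, 6, 35, 5, 7, 29, 45, 1, None, None, None, 28]
Definition: a tree is height-balanced if, at every node, |h(left) - h(right)| <= 1 (empty subtree has height -1).
Bottom-up per-node check:
  node 1: h_left=-1, h_right=-1, diff=0 [OK], height=0
  node 5: h_left=0, h_right=-1, diff=1 [OK], height=1
  node 7: h_left=-1, h_right=-1, diff=0 [OK], height=0
  node 6: h_left=1, h_right=0, diff=1 [OK], height=2
  node 28: h_left=-1, h_right=-1, diff=0 [OK], height=0
  node 29: h_left=0, h_right=-1, diff=1 [OK], height=1
  node 45: h_left=-1, h_right=-1, diff=0 [OK], height=0
  node 35: h_left=1, h_right=0, diff=1 [OK], height=2
  node 20: h_left=2, h_right=2, diff=0 [OK], height=3
All nodes satisfy the balance condition.
Result: Balanced


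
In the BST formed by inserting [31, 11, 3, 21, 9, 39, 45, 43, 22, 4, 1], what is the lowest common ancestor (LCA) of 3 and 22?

Tree insertion order: [31, 11, 3, 21, 9, 39, 45, 43, 22, 4, 1]
Tree (level-order array): [31, 11, 39, 3, 21, None, 45, 1, 9, None, 22, 43, None, None, None, 4]
In a BST, the LCA of p=3, q=22 is the first node v on the
root-to-leaf path with p <= v <= q (go left if both < v, right if both > v).
Walk from root:
  at 31: both 3 and 22 < 31, go left
  at 11: 3 <= 11 <= 22, this is the LCA
LCA = 11


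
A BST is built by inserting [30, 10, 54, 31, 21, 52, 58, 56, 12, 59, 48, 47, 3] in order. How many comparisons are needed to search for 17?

Search path for 17: 30 -> 10 -> 21 -> 12
Found: False
Comparisons: 4


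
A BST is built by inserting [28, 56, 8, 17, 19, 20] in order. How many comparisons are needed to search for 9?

Search path for 9: 28 -> 8 -> 17
Found: False
Comparisons: 3


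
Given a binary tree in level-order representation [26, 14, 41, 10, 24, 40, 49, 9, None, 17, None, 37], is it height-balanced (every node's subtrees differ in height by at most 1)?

Tree (level-order array): [26, 14, 41, 10, 24, 40, 49, 9, None, 17, None, 37]
Definition: a tree is height-balanced if, at every node, |h(left) - h(right)| <= 1 (empty subtree has height -1).
Bottom-up per-node check:
  node 9: h_left=-1, h_right=-1, diff=0 [OK], height=0
  node 10: h_left=0, h_right=-1, diff=1 [OK], height=1
  node 17: h_left=-1, h_right=-1, diff=0 [OK], height=0
  node 24: h_left=0, h_right=-1, diff=1 [OK], height=1
  node 14: h_left=1, h_right=1, diff=0 [OK], height=2
  node 37: h_left=-1, h_right=-1, diff=0 [OK], height=0
  node 40: h_left=0, h_right=-1, diff=1 [OK], height=1
  node 49: h_left=-1, h_right=-1, diff=0 [OK], height=0
  node 41: h_left=1, h_right=0, diff=1 [OK], height=2
  node 26: h_left=2, h_right=2, diff=0 [OK], height=3
All nodes satisfy the balance condition.
Result: Balanced


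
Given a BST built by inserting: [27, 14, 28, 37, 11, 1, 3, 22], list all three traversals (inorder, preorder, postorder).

Tree insertion order: [27, 14, 28, 37, 11, 1, 3, 22]
Tree (level-order array): [27, 14, 28, 11, 22, None, 37, 1, None, None, None, None, None, None, 3]
Inorder (L, root, R): [1, 3, 11, 14, 22, 27, 28, 37]
Preorder (root, L, R): [27, 14, 11, 1, 3, 22, 28, 37]
Postorder (L, R, root): [3, 1, 11, 22, 14, 37, 28, 27]


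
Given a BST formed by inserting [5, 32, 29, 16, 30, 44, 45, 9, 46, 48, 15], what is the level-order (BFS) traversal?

Tree insertion order: [5, 32, 29, 16, 30, 44, 45, 9, 46, 48, 15]
Tree (level-order array): [5, None, 32, 29, 44, 16, 30, None, 45, 9, None, None, None, None, 46, None, 15, None, 48]
BFS from the root, enqueuing left then right child of each popped node:
  queue [5] -> pop 5, enqueue [32], visited so far: [5]
  queue [32] -> pop 32, enqueue [29, 44], visited so far: [5, 32]
  queue [29, 44] -> pop 29, enqueue [16, 30], visited so far: [5, 32, 29]
  queue [44, 16, 30] -> pop 44, enqueue [45], visited so far: [5, 32, 29, 44]
  queue [16, 30, 45] -> pop 16, enqueue [9], visited so far: [5, 32, 29, 44, 16]
  queue [30, 45, 9] -> pop 30, enqueue [none], visited so far: [5, 32, 29, 44, 16, 30]
  queue [45, 9] -> pop 45, enqueue [46], visited so far: [5, 32, 29, 44, 16, 30, 45]
  queue [9, 46] -> pop 9, enqueue [15], visited so far: [5, 32, 29, 44, 16, 30, 45, 9]
  queue [46, 15] -> pop 46, enqueue [48], visited so far: [5, 32, 29, 44, 16, 30, 45, 9, 46]
  queue [15, 48] -> pop 15, enqueue [none], visited so far: [5, 32, 29, 44, 16, 30, 45, 9, 46, 15]
  queue [48] -> pop 48, enqueue [none], visited so far: [5, 32, 29, 44, 16, 30, 45, 9, 46, 15, 48]
Result: [5, 32, 29, 44, 16, 30, 45, 9, 46, 15, 48]


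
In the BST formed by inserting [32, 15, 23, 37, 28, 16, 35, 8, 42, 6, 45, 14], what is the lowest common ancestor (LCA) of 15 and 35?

Tree insertion order: [32, 15, 23, 37, 28, 16, 35, 8, 42, 6, 45, 14]
Tree (level-order array): [32, 15, 37, 8, 23, 35, 42, 6, 14, 16, 28, None, None, None, 45]
In a BST, the LCA of p=15, q=35 is the first node v on the
root-to-leaf path with p <= v <= q (go left if both < v, right if both > v).
Walk from root:
  at 32: 15 <= 32 <= 35, this is the LCA
LCA = 32


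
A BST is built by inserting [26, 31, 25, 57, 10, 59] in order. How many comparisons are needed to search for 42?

Search path for 42: 26 -> 31 -> 57
Found: False
Comparisons: 3


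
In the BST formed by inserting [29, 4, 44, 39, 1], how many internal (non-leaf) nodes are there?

Tree built from: [29, 4, 44, 39, 1]
Tree (level-order array): [29, 4, 44, 1, None, 39]
Rule: An internal node has at least one child.
Per-node child counts:
  node 29: 2 child(ren)
  node 4: 1 child(ren)
  node 1: 0 child(ren)
  node 44: 1 child(ren)
  node 39: 0 child(ren)
Matching nodes: [29, 4, 44]
Count of internal (non-leaf) nodes: 3


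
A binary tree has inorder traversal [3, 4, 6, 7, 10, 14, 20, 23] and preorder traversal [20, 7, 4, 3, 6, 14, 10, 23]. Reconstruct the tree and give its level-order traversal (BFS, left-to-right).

Inorder:  [3, 4, 6, 7, 10, 14, 20, 23]
Preorder: [20, 7, 4, 3, 6, 14, 10, 23]
Algorithm: preorder visits root first, so consume preorder in order;
for each root, split the current inorder slice at that value into
left-subtree inorder and right-subtree inorder, then recurse.
Recursive splits:
  root=20; inorder splits into left=[3, 4, 6, 7, 10, 14], right=[23]
  root=7; inorder splits into left=[3, 4, 6], right=[10, 14]
  root=4; inorder splits into left=[3], right=[6]
  root=3; inorder splits into left=[], right=[]
  root=6; inorder splits into left=[], right=[]
  root=14; inorder splits into left=[10], right=[]
  root=10; inorder splits into left=[], right=[]
  root=23; inorder splits into left=[], right=[]
Reconstructed level-order: [20, 7, 23, 4, 14, 3, 6, 10]


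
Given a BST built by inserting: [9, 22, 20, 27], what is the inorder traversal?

Tree insertion order: [9, 22, 20, 27]
Tree (level-order array): [9, None, 22, 20, 27]
Inorder traversal: [9, 20, 22, 27]


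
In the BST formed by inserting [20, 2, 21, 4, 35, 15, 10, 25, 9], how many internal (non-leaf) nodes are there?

Tree built from: [20, 2, 21, 4, 35, 15, 10, 25, 9]
Tree (level-order array): [20, 2, 21, None, 4, None, 35, None, 15, 25, None, 10, None, None, None, 9]
Rule: An internal node has at least one child.
Per-node child counts:
  node 20: 2 child(ren)
  node 2: 1 child(ren)
  node 4: 1 child(ren)
  node 15: 1 child(ren)
  node 10: 1 child(ren)
  node 9: 0 child(ren)
  node 21: 1 child(ren)
  node 35: 1 child(ren)
  node 25: 0 child(ren)
Matching nodes: [20, 2, 4, 15, 10, 21, 35]
Count of internal (non-leaf) nodes: 7


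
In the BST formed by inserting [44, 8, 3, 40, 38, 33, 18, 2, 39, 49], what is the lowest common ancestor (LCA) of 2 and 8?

Tree insertion order: [44, 8, 3, 40, 38, 33, 18, 2, 39, 49]
Tree (level-order array): [44, 8, 49, 3, 40, None, None, 2, None, 38, None, None, None, 33, 39, 18]
In a BST, the LCA of p=2, q=8 is the first node v on the
root-to-leaf path with p <= v <= q (go left if both < v, right if both > v).
Walk from root:
  at 44: both 2 and 8 < 44, go left
  at 8: 2 <= 8 <= 8, this is the LCA
LCA = 8


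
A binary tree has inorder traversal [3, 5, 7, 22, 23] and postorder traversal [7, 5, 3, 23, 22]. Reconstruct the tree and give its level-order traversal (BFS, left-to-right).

Inorder:   [3, 5, 7, 22, 23]
Postorder: [7, 5, 3, 23, 22]
Algorithm: postorder visits root last, so walk postorder right-to-left;
each value is the root of the current inorder slice — split it at that
value, recurse on the right subtree first, then the left.
Recursive splits:
  root=22; inorder splits into left=[3, 5, 7], right=[23]
  root=23; inorder splits into left=[], right=[]
  root=3; inorder splits into left=[], right=[5, 7]
  root=5; inorder splits into left=[], right=[7]
  root=7; inorder splits into left=[], right=[]
Reconstructed level-order: [22, 3, 23, 5, 7]


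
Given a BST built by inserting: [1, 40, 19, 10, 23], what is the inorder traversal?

Tree insertion order: [1, 40, 19, 10, 23]
Tree (level-order array): [1, None, 40, 19, None, 10, 23]
Inorder traversal: [1, 10, 19, 23, 40]


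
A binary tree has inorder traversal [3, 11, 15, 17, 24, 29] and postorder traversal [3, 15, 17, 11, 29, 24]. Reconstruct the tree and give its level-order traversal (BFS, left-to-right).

Inorder:   [3, 11, 15, 17, 24, 29]
Postorder: [3, 15, 17, 11, 29, 24]
Algorithm: postorder visits root last, so walk postorder right-to-left;
each value is the root of the current inorder slice — split it at that
value, recurse on the right subtree first, then the left.
Recursive splits:
  root=24; inorder splits into left=[3, 11, 15, 17], right=[29]
  root=29; inorder splits into left=[], right=[]
  root=11; inorder splits into left=[3], right=[15, 17]
  root=17; inorder splits into left=[15], right=[]
  root=15; inorder splits into left=[], right=[]
  root=3; inorder splits into left=[], right=[]
Reconstructed level-order: [24, 11, 29, 3, 17, 15]


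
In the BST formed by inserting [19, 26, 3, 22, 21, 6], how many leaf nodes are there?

Tree built from: [19, 26, 3, 22, 21, 6]
Tree (level-order array): [19, 3, 26, None, 6, 22, None, None, None, 21]
Rule: A leaf has 0 children.
Per-node child counts:
  node 19: 2 child(ren)
  node 3: 1 child(ren)
  node 6: 0 child(ren)
  node 26: 1 child(ren)
  node 22: 1 child(ren)
  node 21: 0 child(ren)
Matching nodes: [6, 21]
Count of leaf nodes: 2


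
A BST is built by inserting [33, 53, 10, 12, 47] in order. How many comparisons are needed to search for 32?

Search path for 32: 33 -> 10 -> 12
Found: False
Comparisons: 3


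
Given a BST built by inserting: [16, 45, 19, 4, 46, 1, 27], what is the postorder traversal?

Tree insertion order: [16, 45, 19, 4, 46, 1, 27]
Tree (level-order array): [16, 4, 45, 1, None, 19, 46, None, None, None, 27]
Postorder traversal: [1, 4, 27, 19, 46, 45, 16]


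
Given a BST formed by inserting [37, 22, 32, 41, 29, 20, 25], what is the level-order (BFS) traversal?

Tree insertion order: [37, 22, 32, 41, 29, 20, 25]
Tree (level-order array): [37, 22, 41, 20, 32, None, None, None, None, 29, None, 25]
BFS from the root, enqueuing left then right child of each popped node:
  queue [37] -> pop 37, enqueue [22, 41], visited so far: [37]
  queue [22, 41] -> pop 22, enqueue [20, 32], visited so far: [37, 22]
  queue [41, 20, 32] -> pop 41, enqueue [none], visited so far: [37, 22, 41]
  queue [20, 32] -> pop 20, enqueue [none], visited so far: [37, 22, 41, 20]
  queue [32] -> pop 32, enqueue [29], visited so far: [37, 22, 41, 20, 32]
  queue [29] -> pop 29, enqueue [25], visited so far: [37, 22, 41, 20, 32, 29]
  queue [25] -> pop 25, enqueue [none], visited so far: [37, 22, 41, 20, 32, 29, 25]
Result: [37, 22, 41, 20, 32, 29, 25]


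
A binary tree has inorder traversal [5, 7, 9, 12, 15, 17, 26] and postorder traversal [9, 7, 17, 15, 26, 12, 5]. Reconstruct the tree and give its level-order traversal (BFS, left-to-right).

Inorder:   [5, 7, 9, 12, 15, 17, 26]
Postorder: [9, 7, 17, 15, 26, 12, 5]
Algorithm: postorder visits root last, so walk postorder right-to-left;
each value is the root of the current inorder slice — split it at that
value, recurse on the right subtree first, then the left.
Recursive splits:
  root=5; inorder splits into left=[], right=[7, 9, 12, 15, 17, 26]
  root=12; inorder splits into left=[7, 9], right=[15, 17, 26]
  root=26; inorder splits into left=[15, 17], right=[]
  root=15; inorder splits into left=[], right=[17]
  root=17; inorder splits into left=[], right=[]
  root=7; inorder splits into left=[], right=[9]
  root=9; inorder splits into left=[], right=[]
Reconstructed level-order: [5, 12, 7, 26, 9, 15, 17]


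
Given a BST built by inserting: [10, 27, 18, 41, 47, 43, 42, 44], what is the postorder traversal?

Tree insertion order: [10, 27, 18, 41, 47, 43, 42, 44]
Tree (level-order array): [10, None, 27, 18, 41, None, None, None, 47, 43, None, 42, 44]
Postorder traversal: [18, 42, 44, 43, 47, 41, 27, 10]


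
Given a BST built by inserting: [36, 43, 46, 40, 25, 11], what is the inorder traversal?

Tree insertion order: [36, 43, 46, 40, 25, 11]
Tree (level-order array): [36, 25, 43, 11, None, 40, 46]
Inorder traversal: [11, 25, 36, 40, 43, 46]


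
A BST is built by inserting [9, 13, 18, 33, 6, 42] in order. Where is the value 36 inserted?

Starting tree (level order): [9, 6, 13, None, None, None, 18, None, 33, None, 42]
Insertion path: 9 -> 13 -> 18 -> 33 -> 42
Result: insert 36 as left child of 42
Final tree (level order): [9, 6, 13, None, None, None, 18, None, 33, None, 42, 36]


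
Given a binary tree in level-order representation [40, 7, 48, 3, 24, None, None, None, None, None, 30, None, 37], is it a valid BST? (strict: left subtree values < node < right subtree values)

Level-order array: [40, 7, 48, 3, 24, None, None, None, None, None, 30, None, 37]
Validate using subtree bounds (lo, hi): at each node, require lo < value < hi,
then recurse left with hi=value and right with lo=value.
Preorder trace (stopping at first violation):
  at node 40 with bounds (-inf, +inf): OK
  at node 7 with bounds (-inf, 40): OK
  at node 3 with bounds (-inf, 7): OK
  at node 24 with bounds (7, 40): OK
  at node 30 with bounds (24, 40): OK
  at node 37 with bounds (30, 40): OK
  at node 48 with bounds (40, +inf): OK
No violation found at any node.
Result: Valid BST


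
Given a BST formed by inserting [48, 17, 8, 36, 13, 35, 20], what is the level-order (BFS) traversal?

Tree insertion order: [48, 17, 8, 36, 13, 35, 20]
Tree (level-order array): [48, 17, None, 8, 36, None, 13, 35, None, None, None, 20]
BFS from the root, enqueuing left then right child of each popped node:
  queue [48] -> pop 48, enqueue [17], visited so far: [48]
  queue [17] -> pop 17, enqueue [8, 36], visited so far: [48, 17]
  queue [8, 36] -> pop 8, enqueue [13], visited so far: [48, 17, 8]
  queue [36, 13] -> pop 36, enqueue [35], visited so far: [48, 17, 8, 36]
  queue [13, 35] -> pop 13, enqueue [none], visited so far: [48, 17, 8, 36, 13]
  queue [35] -> pop 35, enqueue [20], visited so far: [48, 17, 8, 36, 13, 35]
  queue [20] -> pop 20, enqueue [none], visited so far: [48, 17, 8, 36, 13, 35, 20]
Result: [48, 17, 8, 36, 13, 35, 20]


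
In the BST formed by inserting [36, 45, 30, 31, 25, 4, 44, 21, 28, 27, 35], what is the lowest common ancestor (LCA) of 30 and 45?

Tree insertion order: [36, 45, 30, 31, 25, 4, 44, 21, 28, 27, 35]
Tree (level-order array): [36, 30, 45, 25, 31, 44, None, 4, 28, None, 35, None, None, None, 21, 27]
In a BST, the LCA of p=30, q=45 is the first node v on the
root-to-leaf path with p <= v <= q (go left if both < v, right if both > v).
Walk from root:
  at 36: 30 <= 36 <= 45, this is the LCA
LCA = 36


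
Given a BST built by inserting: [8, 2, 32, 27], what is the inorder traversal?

Tree insertion order: [8, 2, 32, 27]
Tree (level-order array): [8, 2, 32, None, None, 27]
Inorder traversal: [2, 8, 27, 32]


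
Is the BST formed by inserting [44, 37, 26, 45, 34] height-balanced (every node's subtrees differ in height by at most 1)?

Tree (level-order array): [44, 37, 45, 26, None, None, None, None, 34]
Definition: a tree is height-balanced if, at every node, |h(left) - h(right)| <= 1 (empty subtree has height -1).
Bottom-up per-node check:
  node 34: h_left=-1, h_right=-1, diff=0 [OK], height=0
  node 26: h_left=-1, h_right=0, diff=1 [OK], height=1
  node 37: h_left=1, h_right=-1, diff=2 [FAIL (|1--1|=2 > 1)], height=2
  node 45: h_left=-1, h_right=-1, diff=0 [OK], height=0
  node 44: h_left=2, h_right=0, diff=2 [FAIL (|2-0|=2 > 1)], height=3
Node 37 violates the condition: |1 - -1| = 2 > 1.
Result: Not balanced


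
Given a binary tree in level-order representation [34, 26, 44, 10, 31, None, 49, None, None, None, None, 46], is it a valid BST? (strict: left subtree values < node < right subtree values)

Level-order array: [34, 26, 44, 10, 31, None, 49, None, None, None, None, 46]
Validate using subtree bounds (lo, hi): at each node, require lo < value < hi,
then recurse left with hi=value and right with lo=value.
Preorder trace (stopping at first violation):
  at node 34 with bounds (-inf, +inf): OK
  at node 26 with bounds (-inf, 34): OK
  at node 10 with bounds (-inf, 26): OK
  at node 31 with bounds (26, 34): OK
  at node 44 with bounds (34, +inf): OK
  at node 49 with bounds (44, +inf): OK
  at node 46 with bounds (44, 49): OK
No violation found at any node.
Result: Valid BST


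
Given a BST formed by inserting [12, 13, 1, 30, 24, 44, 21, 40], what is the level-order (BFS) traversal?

Tree insertion order: [12, 13, 1, 30, 24, 44, 21, 40]
Tree (level-order array): [12, 1, 13, None, None, None, 30, 24, 44, 21, None, 40]
BFS from the root, enqueuing left then right child of each popped node:
  queue [12] -> pop 12, enqueue [1, 13], visited so far: [12]
  queue [1, 13] -> pop 1, enqueue [none], visited so far: [12, 1]
  queue [13] -> pop 13, enqueue [30], visited so far: [12, 1, 13]
  queue [30] -> pop 30, enqueue [24, 44], visited so far: [12, 1, 13, 30]
  queue [24, 44] -> pop 24, enqueue [21], visited so far: [12, 1, 13, 30, 24]
  queue [44, 21] -> pop 44, enqueue [40], visited so far: [12, 1, 13, 30, 24, 44]
  queue [21, 40] -> pop 21, enqueue [none], visited so far: [12, 1, 13, 30, 24, 44, 21]
  queue [40] -> pop 40, enqueue [none], visited so far: [12, 1, 13, 30, 24, 44, 21, 40]
Result: [12, 1, 13, 30, 24, 44, 21, 40]


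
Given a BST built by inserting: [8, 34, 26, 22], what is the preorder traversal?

Tree insertion order: [8, 34, 26, 22]
Tree (level-order array): [8, None, 34, 26, None, 22]
Preorder traversal: [8, 34, 26, 22]


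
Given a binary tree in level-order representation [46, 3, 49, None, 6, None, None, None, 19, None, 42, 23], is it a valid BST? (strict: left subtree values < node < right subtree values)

Level-order array: [46, 3, 49, None, 6, None, None, None, 19, None, 42, 23]
Validate using subtree bounds (lo, hi): at each node, require lo < value < hi,
then recurse left with hi=value and right with lo=value.
Preorder trace (stopping at first violation):
  at node 46 with bounds (-inf, +inf): OK
  at node 3 with bounds (-inf, 46): OK
  at node 6 with bounds (3, 46): OK
  at node 19 with bounds (6, 46): OK
  at node 42 with bounds (19, 46): OK
  at node 23 with bounds (19, 42): OK
  at node 49 with bounds (46, +inf): OK
No violation found at any node.
Result: Valid BST


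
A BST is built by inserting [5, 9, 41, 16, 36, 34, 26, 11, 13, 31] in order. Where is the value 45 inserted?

Starting tree (level order): [5, None, 9, None, 41, 16, None, 11, 36, None, 13, 34, None, None, None, 26, None, None, 31]
Insertion path: 5 -> 9 -> 41
Result: insert 45 as right child of 41
Final tree (level order): [5, None, 9, None, 41, 16, 45, 11, 36, None, None, None, 13, 34, None, None, None, 26, None, None, 31]


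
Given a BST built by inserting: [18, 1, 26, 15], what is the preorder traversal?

Tree insertion order: [18, 1, 26, 15]
Tree (level-order array): [18, 1, 26, None, 15]
Preorder traversal: [18, 1, 15, 26]


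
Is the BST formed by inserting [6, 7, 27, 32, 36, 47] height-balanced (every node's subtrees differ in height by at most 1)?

Tree (level-order array): [6, None, 7, None, 27, None, 32, None, 36, None, 47]
Definition: a tree is height-balanced if, at every node, |h(left) - h(right)| <= 1 (empty subtree has height -1).
Bottom-up per-node check:
  node 47: h_left=-1, h_right=-1, diff=0 [OK], height=0
  node 36: h_left=-1, h_right=0, diff=1 [OK], height=1
  node 32: h_left=-1, h_right=1, diff=2 [FAIL (|-1-1|=2 > 1)], height=2
  node 27: h_left=-1, h_right=2, diff=3 [FAIL (|-1-2|=3 > 1)], height=3
  node 7: h_left=-1, h_right=3, diff=4 [FAIL (|-1-3|=4 > 1)], height=4
  node 6: h_left=-1, h_right=4, diff=5 [FAIL (|-1-4|=5 > 1)], height=5
Node 32 violates the condition: |-1 - 1| = 2 > 1.
Result: Not balanced


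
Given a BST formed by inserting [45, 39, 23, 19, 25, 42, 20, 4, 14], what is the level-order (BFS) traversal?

Tree insertion order: [45, 39, 23, 19, 25, 42, 20, 4, 14]
Tree (level-order array): [45, 39, None, 23, 42, 19, 25, None, None, 4, 20, None, None, None, 14]
BFS from the root, enqueuing left then right child of each popped node:
  queue [45] -> pop 45, enqueue [39], visited so far: [45]
  queue [39] -> pop 39, enqueue [23, 42], visited so far: [45, 39]
  queue [23, 42] -> pop 23, enqueue [19, 25], visited so far: [45, 39, 23]
  queue [42, 19, 25] -> pop 42, enqueue [none], visited so far: [45, 39, 23, 42]
  queue [19, 25] -> pop 19, enqueue [4, 20], visited so far: [45, 39, 23, 42, 19]
  queue [25, 4, 20] -> pop 25, enqueue [none], visited so far: [45, 39, 23, 42, 19, 25]
  queue [4, 20] -> pop 4, enqueue [14], visited so far: [45, 39, 23, 42, 19, 25, 4]
  queue [20, 14] -> pop 20, enqueue [none], visited so far: [45, 39, 23, 42, 19, 25, 4, 20]
  queue [14] -> pop 14, enqueue [none], visited so far: [45, 39, 23, 42, 19, 25, 4, 20, 14]
Result: [45, 39, 23, 42, 19, 25, 4, 20, 14]


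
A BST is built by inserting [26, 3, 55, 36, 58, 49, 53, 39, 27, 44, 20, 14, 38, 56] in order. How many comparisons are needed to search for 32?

Search path for 32: 26 -> 55 -> 36 -> 27
Found: False
Comparisons: 4


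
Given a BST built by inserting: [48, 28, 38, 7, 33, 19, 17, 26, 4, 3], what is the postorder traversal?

Tree insertion order: [48, 28, 38, 7, 33, 19, 17, 26, 4, 3]
Tree (level-order array): [48, 28, None, 7, 38, 4, 19, 33, None, 3, None, 17, 26]
Postorder traversal: [3, 4, 17, 26, 19, 7, 33, 38, 28, 48]


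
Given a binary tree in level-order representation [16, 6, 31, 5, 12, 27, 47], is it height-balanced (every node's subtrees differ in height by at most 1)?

Tree (level-order array): [16, 6, 31, 5, 12, 27, 47]
Definition: a tree is height-balanced if, at every node, |h(left) - h(right)| <= 1 (empty subtree has height -1).
Bottom-up per-node check:
  node 5: h_left=-1, h_right=-1, diff=0 [OK], height=0
  node 12: h_left=-1, h_right=-1, diff=0 [OK], height=0
  node 6: h_left=0, h_right=0, diff=0 [OK], height=1
  node 27: h_left=-1, h_right=-1, diff=0 [OK], height=0
  node 47: h_left=-1, h_right=-1, diff=0 [OK], height=0
  node 31: h_left=0, h_right=0, diff=0 [OK], height=1
  node 16: h_left=1, h_right=1, diff=0 [OK], height=2
All nodes satisfy the balance condition.
Result: Balanced


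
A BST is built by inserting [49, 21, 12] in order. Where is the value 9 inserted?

Starting tree (level order): [49, 21, None, 12]
Insertion path: 49 -> 21 -> 12
Result: insert 9 as left child of 12
Final tree (level order): [49, 21, None, 12, None, 9]


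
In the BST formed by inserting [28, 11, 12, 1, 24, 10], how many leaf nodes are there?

Tree built from: [28, 11, 12, 1, 24, 10]
Tree (level-order array): [28, 11, None, 1, 12, None, 10, None, 24]
Rule: A leaf has 0 children.
Per-node child counts:
  node 28: 1 child(ren)
  node 11: 2 child(ren)
  node 1: 1 child(ren)
  node 10: 0 child(ren)
  node 12: 1 child(ren)
  node 24: 0 child(ren)
Matching nodes: [10, 24]
Count of leaf nodes: 2


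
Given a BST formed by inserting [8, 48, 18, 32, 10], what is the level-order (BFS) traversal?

Tree insertion order: [8, 48, 18, 32, 10]
Tree (level-order array): [8, None, 48, 18, None, 10, 32]
BFS from the root, enqueuing left then right child of each popped node:
  queue [8] -> pop 8, enqueue [48], visited so far: [8]
  queue [48] -> pop 48, enqueue [18], visited so far: [8, 48]
  queue [18] -> pop 18, enqueue [10, 32], visited so far: [8, 48, 18]
  queue [10, 32] -> pop 10, enqueue [none], visited so far: [8, 48, 18, 10]
  queue [32] -> pop 32, enqueue [none], visited so far: [8, 48, 18, 10, 32]
Result: [8, 48, 18, 10, 32]


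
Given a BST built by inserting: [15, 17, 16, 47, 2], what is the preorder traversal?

Tree insertion order: [15, 17, 16, 47, 2]
Tree (level-order array): [15, 2, 17, None, None, 16, 47]
Preorder traversal: [15, 2, 17, 16, 47]


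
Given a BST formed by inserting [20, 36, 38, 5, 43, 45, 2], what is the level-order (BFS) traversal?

Tree insertion order: [20, 36, 38, 5, 43, 45, 2]
Tree (level-order array): [20, 5, 36, 2, None, None, 38, None, None, None, 43, None, 45]
BFS from the root, enqueuing left then right child of each popped node:
  queue [20] -> pop 20, enqueue [5, 36], visited so far: [20]
  queue [5, 36] -> pop 5, enqueue [2], visited so far: [20, 5]
  queue [36, 2] -> pop 36, enqueue [38], visited so far: [20, 5, 36]
  queue [2, 38] -> pop 2, enqueue [none], visited so far: [20, 5, 36, 2]
  queue [38] -> pop 38, enqueue [43], visited so far: [20, 5, 36, 2, 38]
  queue [43] -> pop 43, enqueue [45], visited so far: [20, 5, 36, 2, 38, 43]
  queue [45] -> pop 45, enqueue [none], visited so far: [20, 5, 36, 2, 38, 43, 45]
Result: [20, 5, 36, 2, 38, 43, 45]


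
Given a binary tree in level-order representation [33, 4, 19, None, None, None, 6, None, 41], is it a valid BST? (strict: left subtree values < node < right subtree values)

Level-order array: [33, 4, 19, None, None, None, 6, None, 41]
Validate using subtree bounds (lo, hi): at each node, require lo < value < hi,
then recurse left with hi=value and right with lo=value.
Preorder trace (stopping at first violation):
  at node 33 with bounds (-inf, +inf): OK
  at node 4 with bounds (-inf, 33): OK
  at node 19 with bounds (33, +inf): VIOLATION
Node 19 violates its bound: not (33 < 19 < +inf).
Result: Not a valid BST


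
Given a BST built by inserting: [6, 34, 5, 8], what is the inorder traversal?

Tree insertion order: [6, 34, 5, 8]
Tree (level-order array): [6, 5, 34, None, None, 8]
Inorder traversal: [5, 6, 8, 34]


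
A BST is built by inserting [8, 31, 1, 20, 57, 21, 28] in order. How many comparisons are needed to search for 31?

Search path for 31: 8 -> 31
Found: True
Comparisons: 2


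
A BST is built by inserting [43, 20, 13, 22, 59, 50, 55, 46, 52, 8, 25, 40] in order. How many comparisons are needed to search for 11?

Search path for 11: 43 -> 20 -> 13 -> 8
Found: False
Comparisons: 4


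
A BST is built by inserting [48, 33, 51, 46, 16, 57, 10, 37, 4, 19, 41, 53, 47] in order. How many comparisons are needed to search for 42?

Search path for 42: 48 -> 33 -> 46 -> 37 -> 41
Found: False
Comparisons: 5


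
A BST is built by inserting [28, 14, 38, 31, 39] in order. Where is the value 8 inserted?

Starting tree (level order): [28, 14, 38, None, None, 31, 39]
Insertion path: 28 -> 14
Result: insert 8 as left child of 14
Final tree (level order): [28, 14, 38, 8, None, 31, 39]


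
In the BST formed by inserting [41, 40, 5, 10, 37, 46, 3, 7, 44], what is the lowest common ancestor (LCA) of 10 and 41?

Tree insertion order: [41, 40, 5, 10, 37, 46, 3, 7, 44]
Tree (level-order array): [41, 40, 46, 5, None, 44, None, 3, 10, None, None, None, None, 7, 37]
In a BST, the LCA of p=10, q=41 is the first node v on the
root-to-leaf path with p <= v <= q (go left if both < v, right if both > v).
Walk from root:
  at 41: 10 <= 41 <= 41, this is the LCA
LCA = 41


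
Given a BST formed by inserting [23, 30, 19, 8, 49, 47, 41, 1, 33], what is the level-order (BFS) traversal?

Tree insertion order: [23, 30, 19, 8, 49, 47, 41, 1, 33]
Tree (level-order array): [23, 19, 30, 8, None, None, 49, 1, None, 47, None, None, None, 41, None, 33]
BFS from the root, enqueuing left then right child of each popped node:
  queue [23] -> pop 23, enqueue [19, 30], visited so far: [23]
  queue [19, 30] -> pop 19, enqueue [8], visited so far: [23, 19]
  queue [30, 8] -> pop 30, enqueue [49], visited so far: [23, 19, 30]
  queue [8, 49] -> pop 8, enqueue [1], visited so far: [23, 19, 30, 8]
  queue [49, 1] -> pop 49, enqueue [47], visited so far: [23, 19, 30, 8, 49]
  queue [1, 47] -> pop 1, enqueue [none], visited so far: [23, 19, 30, 8, 49, 1]
  queue [47] -> pop 47, enqueue [41], visited so far: [23, 19, 30, 8, 49, 1, 47]
  queue [41] -> pop 41, enqueue [33], visited so far: [23, 19, 30, 8, 49, 1, 47, 41]
  queue [33] -> pop 33, enqueue [none], visited so far: [23, 19, 30, 8, 49, 1, 47, 41, 33]
Result: [23, 19, 30, 8, 49, 1, 47, 41, 33]


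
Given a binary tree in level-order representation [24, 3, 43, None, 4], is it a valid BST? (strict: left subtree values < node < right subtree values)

Level-order array: [24, 3, 43, None, 4]
Validate using subtree bounds (lo, hi): at each node, require lo < value < hi,
then recurse left with hi=value and right with lo=value.
Preorder trace (stopping at first violation):
  at node 24 with bounds (-inf, +inf): OK
  at node 3 with bounds (-inf, 24): OK
  at node 4 with bounds (3, 24): OK
  at node 43 with bounds (24, +inf): OK
No violation found at any node.
Result: Valid BST


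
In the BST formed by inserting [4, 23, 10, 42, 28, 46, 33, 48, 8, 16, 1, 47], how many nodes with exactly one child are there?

Tree built from: [4, 23, 10, 42, 28, 46, 33, 48, 8, 16, 1, 47]
Tree (level-order array): [4, 1, 23, None, None, 10, 42, 8, 16, 28, 46, None, None, None, None, None, 33, None, 48, None, None, 47]
Rule: These are nodes with exactly 1 non-null child.
Per-node child counts:
  node 4: 2 child(ren)
  node 1: 0 child(ren)
  node 23: 2 child(ren)
  node 10: 2 child(ren)
  node 8: 0 child(ren)
  node 16: 0 child(ren)
  node 42: 2 child(ren)
  node 28: 1 child(ren)
  node 33: 0 child(ren)
  node 46: 1 child(ren)
  node 48: 1 child(ren)
  node 47: 0 child(ren)
Matching nodes: [28, 46, 48]
Count of nodes with exactly one child: 3


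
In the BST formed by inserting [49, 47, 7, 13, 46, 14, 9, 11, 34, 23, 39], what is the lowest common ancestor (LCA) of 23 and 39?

Tree insertion order: [49, 47, 7, 13, 46, 14, 9, 11, 34, 23, 39]
Tree (level-order array): [49, 47, None, 7, None, None, 13, 9, 46, None, 11, 14, None, None, None, None, 34, 23, 39]
In a BST, the LCA of p=23, q=39 is the first node v on the
root-to-leaf path with p <= v <= q (go left if both < v, right if both > v).
Walk from root:
  at 49: both 23 and 39 < 49, go left
  at 47: both 23 and 39 < 47, go left
  at 7: both 23 and 39 > 7, go right
  at 13: both 23 and 39 > 13, go right
  at 46: both 23 and 39 < 46, go left
  at 14: both 23 and 39 > 14, go right
  at 34: 23 <= 34 <= 39, this is the LCA
LCA = 34


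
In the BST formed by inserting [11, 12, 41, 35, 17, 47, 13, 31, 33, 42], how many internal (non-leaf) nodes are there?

Tree built from: [11, 12, 41, 35, 17, 47, 13, 31, 33, 42]
Tree (level-order array): [11, None, 12, None, 41, 35, 47, 17, None, 42, None, 13, 31, None, None, None, None, None, 33]
Rule: An internal node has at least one child.
Per-node child counts:
  node 11: 1 child(ren)
  node 12: 1 child(ren)
  node 41: 2 child(ren)
  node 35: 1 child(ren)
  node 17: 2 child(ren)
  node 13: 0 child(ren)
  node 31: 1 child(ren)
  node 33: 0 child(ren)
  node 47: 1 child(ren)
  node 42: 0 child(ren)
Matching nodes: [11, 12, 41, 35, 17, 31, 47]
Count of internal (non-leaf) nodes: 7


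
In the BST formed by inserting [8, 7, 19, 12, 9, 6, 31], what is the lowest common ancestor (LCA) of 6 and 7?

Tree insertion order: [8, 7, 19, 12, 9, 6, 31]
Tree (level-order array): [8, 7, 19, 6, None, 12, 31, None, None, 9]
In a BST, the LCA of p=6, q=7 is the first node v on the
root-to-leaf path with p <= v <= q (go left if both < v, right if both > v).
Walk from root:
  at 8: both 6 and 7 < 8, go left
  at 7: 6 <= 7 <= 7, this is the LCA
LCA = 7


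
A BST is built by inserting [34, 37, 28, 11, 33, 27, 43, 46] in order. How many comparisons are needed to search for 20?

Search path for 20: 34 -> 28 -> 11 -> 27
Found: False
Comparisons: 4


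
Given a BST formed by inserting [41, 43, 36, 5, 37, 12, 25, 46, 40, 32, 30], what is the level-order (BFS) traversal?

Tree insertion order: [41, 43, 36, 5, 37, 12, 25, 46, 40, 32, 30]
Tree (level-order array): [41, 36, 43, 5, 37, None, 46, None, 12, None, 40, None, None, None, 25, None, None, None, 32, 30]
BFS from the root, enqueuing left then right child of each popped node:
  queue [41] -> pop 41, enqueue [36, 43], visited so far: [41]
  queue [36, 43] -> pop 36, enqueue [5, 37], visited so far: [41, 36]
  queue [43, 5, 37] -> pop 43, enqueue [46], visited so far: [41, 36, 43]
  queue [5, 37, 46] -> pop 5, enqueue [12], visited so far: [41, 36, 43, 5]
  queue [37, 46, 12] -> pop 37, enqueue [40], visited so far: [41, 36, 43, 5, 37]
  queue [46, 12, 40] -> pop 46, enqueue [none], visited so far: [41, 36, 43, 5, 37, 46]
  queue [12, 40] -> pop 12, enqueue [25], visited so far: [41, 36, 43, 5, 37, 46, 12]
  queue [40, 25] -> pop 40, enqueue [none], visited so far: [41, 36, 43, 5, 37, 46, 12, 40]
  queue [25] -> pop 25, enqueue [32], visited so far: [41, 36, 43, 5, 37, 46, 12, 40, 25]
  queue [32] -> pop 32, enqueue [30], visited so far: [41, 36, 43, 5, 37, 46, 12, 40, 25, 32]
  queue [30] -> pop 30, enqueue [none], visited so far: [41, 36, 43, 5, 37, 46, 12, 40, 25, 32, 30]
Result: [41, 36, 43, 5, 37, 46, 12, 40, 25, 32, 30]


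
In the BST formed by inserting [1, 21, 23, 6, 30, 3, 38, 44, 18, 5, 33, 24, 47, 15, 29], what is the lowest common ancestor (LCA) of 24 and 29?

Tree insertion order: [1, 21, 23, 6, 30, 3, 38, 44, 18, 5, 33, 24, 47, 15, 29]
Tree (level-order array): [1, None, 21, 6, 23, 3, 18, None, 30, None, 5, 15, None, 24, 38, None, None, None, None, None, 29, 33, 44, None, None, None, None, None, 47]
In a BST, the LCA of p=24, q=29 is the first node v on the
root-to-leaf path with p <= v <= q (go left if both < v, right if both > v).
Walk from root:
  at 1: both 24 and 29 > 1, go right
  at 21: both 24 and 29 > 21, go right
  at 23: both 24 and 29 > 23, go right
  at 30: both 24 and 29 < 30, go left
  at 24: 24 <= 24 <= 29, this is the LCA
LCA = 24


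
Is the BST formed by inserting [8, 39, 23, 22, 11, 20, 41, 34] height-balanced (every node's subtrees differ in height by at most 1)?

Tree (level-order array): [8, None, 39, 23, 41, 22, 34, None, None, 11, None, None, None, None, 20]
Definition: a tree is height-balanced if, at every node, |h(left) - h(right)| <= 1 (empty subtree has height -1).
Bottom-up per-node check:
  node 20: h_left=-1, h_right=-1, diff=0 [OK], height=0
  node 11: h_left=-1, h_right=0, diff=1 [OK], height=1
  node 22: h_left=1, h_right=-1, diff=2 [FAIL (|1--1|=2 > 1)], height=2
  node 34: h_left=-1, h_right=-1, diff=0 [OK], height=0
  node 23: h_left=2, h_right=0, diff=2 [FAIL (|2-0|=2 > 1)], height=3
  node 41: h_left=-1, h_right=-1, diff=0 [OK], height=0
  node 39: h_left=3, h_right=0, diff=3 [FAIL (|3-0|=3 > 1)], height=4
  node 8: h_left=-1, h_right=4, diff=5 [FAIL (|-1-4|=5 > 1)], height=5
Node 22 violates the condition: |1 - -1| = 2 > 1.
Result: Not balanced


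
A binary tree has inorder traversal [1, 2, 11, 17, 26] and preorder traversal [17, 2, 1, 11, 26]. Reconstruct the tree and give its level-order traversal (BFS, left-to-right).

Inorder:  [1, 2, 11, 17, 26]
Preorder: [17, 2, 1, 11, 26]
Algorithm: preorder visits root first, so consume preorder in order;
for each root, split the current inorder slice at that value into
left-subtree inorder and right-subtree inorder, then recurse.
Recursive splits:
  root=17; inorder splits into left=[1, 2, 11], right=[26]
  root=2; inorder splits into left=[1], right=[11]
  root=1; inorder splits into left=[], right=[]
  root=11; inorder splits into left=[], right=[]
  root=26; inorder splits into left=[], right=[]
Reconstructed level-order: [17, 2, 26, 1, 11]


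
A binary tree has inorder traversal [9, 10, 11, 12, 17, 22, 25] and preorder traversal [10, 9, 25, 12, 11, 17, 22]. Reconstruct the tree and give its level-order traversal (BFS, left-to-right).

Inorder:  [9, 10, 11, 12, 17, 22, 25]
Preorder: [10, 9, 25, 12, 11, 17, 22]
Algorithm: preorder visits root first, so consume preorder in order;
for each root, split the current inorder slice at that value into
left-subtree inorder and right-subtree inorder, then recurse.
Recursive splits:
  root=10; inorder splits into left=[9], right=[11, 12, 17, 22, 25]
  root=9; inorder splits into left=[], right=[]
  root=25; inorder splits into left=[11, 12, 17, 22], right=[]
  root=12; inorder splits into left=[11], right=[17, 22]
  root=11; inorder splits into left=[], right=[]
  root=17; inorder splits into left=[], right=[22]
  root=22; inorder splits into left=[], right=[]
Reconstructed level-order: [10, 9, 25, 12, 11, 17, 22]
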